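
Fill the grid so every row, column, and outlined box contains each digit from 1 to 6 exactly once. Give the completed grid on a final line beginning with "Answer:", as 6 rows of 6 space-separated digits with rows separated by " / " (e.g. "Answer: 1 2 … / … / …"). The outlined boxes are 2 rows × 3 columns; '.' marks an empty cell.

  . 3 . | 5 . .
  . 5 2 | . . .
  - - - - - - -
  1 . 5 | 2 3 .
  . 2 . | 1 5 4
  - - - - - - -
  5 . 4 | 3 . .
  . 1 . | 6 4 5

Step 1. [r1c3∈{1,6}] across col 3, 1 lands solely at r1c3. So r1c3=1.
Step 2. [r4c3∈{3,6}] r4c3 is the only open cell in col 3 admitting 6. So r4c3=6.
Step 3. [r2c6∈{1,3,6}] r2c6 is the only open cell in row 2 admitting 3 ⇒ r2c6=3.
Step 4. [r5c6∈{1,2}] col 6 places 1 nowhere but r5c6, so r5c6=1.
Step 5. [r1c6∈{2,6}] across col 6, 2 lands solely at r1c6. So r1c6=2.
Step 6. [r1c5∈{6}] r1c5 has the single candidate 6. So r1c5=6.
Step 7. [r6c1∈{2,3}] in row 6, 2 fits only at r6c1, so r6c1=2.
Step 8. [r2c1∈{4,6}] 6 has one home in row 2: r2c1. So r2c1=6.
Step 9. [r5c2∈{6}] only 6 remains possible at r5c2, so r5c2=6.
Step 10. [r2c5∈{1}] nothing but 1 survives at r2c5 ⇒ r2c5=1.
Step 11. [r2c4∈{4}] only 4 remains possible at r2c4 ⇒ r2c4=4.
Step 12. [r6c3∈{3}] r6c3's peers cover all but 3. So r6c3=3.
Step 13. [r3c2∈{4}] r3c2 has the single candidate 4 ⇒ r3c2=4.
Step 14. [r1c1∈{4}] nothing but 4 survives at r1c1, so r1c1=4.
Step 15. [r3c6∈{6}] nothing but 6 survives at r3c6. So r3c6=6.
Step 16. [r4c1∈{3}] r4c1 is down to just 3 ⇒ r4c1=3.
Step 17. [r5c5∈{2}] r5c5 is down to just 2 ⇒ r5c5=2.

Answer: 4 3 1 5 6 2 / 6 5 2 4 1 3 / 1 4 5 2 3 6 / 3 2 6 1 5 4 / 5 6 4 3 2 1 / 2 1 3 6 4 5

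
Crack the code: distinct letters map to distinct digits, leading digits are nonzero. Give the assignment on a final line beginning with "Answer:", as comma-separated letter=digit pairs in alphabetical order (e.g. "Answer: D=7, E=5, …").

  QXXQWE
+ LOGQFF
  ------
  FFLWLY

Step 1. [col 1: E + F ≡ Y (mod 10)] column 1 (E + F ≡ Y (mod 10), carry-in 0) doesn't pin F yet; pick F=5 and continue ⇒ F=5.
Step 2. [col 1: E + F ≡ Y (mod 10)] no forcing yet in column 1 (carry-in 0); Y=6 is free and consistent — try it ⇒ Y=6.
Step 3. [col 1: E + F ≡ Y (mod 10)] column 1: given F=5, Y=6, carry-in 0, and digits 5,6 already taken and all letters distinct, E+F≡Y (mod 10) forces E=1. So E=1.
Step 4. [col 2: W + F ≡ L (mod 10)] column 2 (W + F ≡ L (mod 10), carry-in 0) doesn't pin L yet; pick L=2 and continue ⇒ L=2.
Step 5. [col 2: W + F ≡ L (mod 10)] column 2 reads W+F+carry(0)=L with F=5, L=2; with digits 1,2,5,6 already taken and all letters distinct, the only value for W is 7. So W=7.
Step 6. [col 3: Q + Q ≡ W (mod 10)] several values work for Q in column 3 (Q + Q ≡ W (mod 10), carry-in 1); try Q=3. So Q=3.
Step 7. [col 4: X + G ≡ L (mod 10)] column 4 (X + G ≡ L (mod 10), carry-in 0) doesn't pin G yet; pick G=8 and continue. So G=8.
Step 8. [col 4: X + G ≡ L (mod 10)] column 4: given G=8, L=2, carry-in 0, and digits 1,2,3,5,6,7,8 already taken and all letters distinct, X+G≡L (mod 10) forces X=4, so X=4.
Step 9. [col 5: X + O ≡ F (mod 10)] column 5 reads X+O+carry(1)=F with X=4, F=5; with digits 1,2,3,4,5,6,7,8 already taken and all letters distinct, the only value for O is 0 ⇒ O=0.

Answer: E=1, F=5, G=8, L=2, O=0, Q=3, W=7, X=4, Y=6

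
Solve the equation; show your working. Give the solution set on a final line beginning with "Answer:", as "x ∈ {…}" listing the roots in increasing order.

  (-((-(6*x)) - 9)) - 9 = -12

Step 1. [(-((-(6*x)) - 9)) - 9 = -12] the outer -9 inverts by adding 9, so sub: -((-(6*x)) - 9) = -3.
Step 2. [-((-(6*x)) - 9) = -3] leading − — multiply by −1. So neg: (-(6*x)) - 9 = 3.
Step 3. [(-(6*x)) - 9 = 3] the outer -9 inverts by adding 9. So sub: -(6*x) = 12.
Step 4. [-(6*x) = 12] LHS negated; negate both sides ⇒ neg: 6*x = -12.
Step 5. [6*x = -12] 6·(inner) — divide through by 6. So div: x = -2.

Answer: x ∈ {-2}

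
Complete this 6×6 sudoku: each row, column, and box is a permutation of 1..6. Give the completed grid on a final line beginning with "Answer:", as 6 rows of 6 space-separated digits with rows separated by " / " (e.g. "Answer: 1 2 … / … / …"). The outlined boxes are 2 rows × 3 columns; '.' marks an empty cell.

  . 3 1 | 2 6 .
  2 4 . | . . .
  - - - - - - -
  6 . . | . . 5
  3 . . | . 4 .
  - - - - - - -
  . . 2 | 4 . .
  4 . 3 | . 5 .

Step 1. [r5c1∈{1,5}] col 1 places 1 nowhere but r5c1 ⇒ r5c1=1.
Step 2. [r3c5∈{1,2,3}] 2 has one home in col 5: r3c5, so r3c5=2.
Step 3. [r6c2∈{6}] only 6 remains possible at r6c2, so r6c2=6.
Step 4. [r6c4∈{1}] only 1 remains possible at r6c4, so r6c4=1.
Step 5. [r4c6∈{1,6}] r4c6 is the only open cell in box 4 admitting 1, so r4c6=1.
Step 6. [r2c6∈{3}] nothing but 3 survives at r2c6 ⇒ r2c6=3.
Step 7. [r4c3∈{5}] only 5 remains possible at r4c3 ⇒ r4c3=5.
Step 8. [r2c3∈{6}] r2c3 is down to just 6, so r2c3=6.
Step 9. [r2c4∈{5}] only 5 remains possible at r2c4 ⇒ r2c4=5.
Step 10. [r4c4∈{6}] nothing but 6 survives at r4c4. So r4c4=6.
Step 11. [r5c2∈{5}] r5c2 is down to just 5, so r5c2=5.
Step 12. [r5c6∈{6}] r5c6 has the single candidate 6, so r5c6=6.
Step 13. [r1c1∈{5}] r1c1 has the single candidate 5 ⇒ r1c1=5.
Step 14. [r1c6∈{4}] r1c6 is down to just 4, so r1c6=4.
Step 15. [r3c3∈{4}] r3c3 is down to just 4. So r3c3=4.
Step 16. [r4c2∈{2}] r4c2 is down to just 2, so r4c2=2.
Step 17. [r6c6∈{2}] nothing but 2 survives at r6c6, so r6c6=2.
Step 18. [r5c5∈{3}] r5c5's peers cover all but 3. So r5c5=3.
Step 19. [r3c4∈{3}] only 3 remains possible at r3c4 ⇒ r3c4=3.
Step 20. [r2c5∈{1}] only 1 remains possible at r2c5 ⇒ r2c5=1.
Step 21. [r3c2∈{1}] only 1 remains possible at r3c2, so r3c2=1.

Answer: 5 3 1 2 6 4 / 2 4 6 5 1 3 / 6 1 4 3 2 5 / 3 2 5 6 4 1 / 1 5 2 4 3 6 / 4 6 3 1 5 2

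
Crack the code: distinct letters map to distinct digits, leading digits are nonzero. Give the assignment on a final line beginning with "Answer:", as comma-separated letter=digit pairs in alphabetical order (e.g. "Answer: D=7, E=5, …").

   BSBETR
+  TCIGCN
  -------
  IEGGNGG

Step 1. [I] I is the leading digit of a 7-digit sum of two 6-digit numbers; the final carry is exactly 1 ⇒ I=1.
Step 2. [col 1: R + N ≡ G (mod 10)] column 1 (R + N ≡ G (mod 10), carry-in 0) doesn't pin G yet; pick G=3 and continue ⇒ G=3.
Step 3. [col 1: R + N ≡ G (mod 10)] no forcing yet in column 1 (carry-in 0); R=9 is free and consistent — try it. So R=9.
Step 4. [col 1: R + N ≡ G (mod 10)] column 1 reads R+N+carry(0)=G with R=9, G=3; with digits 1,3,9 already taken and all letters distinct, the only value for N is 4 ⇒ N=4.
Step 5. [col 2: T + C ≡ G (mod 10)] no forcing yet in column 2 (carry-in 1); C=5 is free and consistent — try it. So C=5.
Step 6. [col 2: T + C ≡ G (mod 10)] column 2: given C=5, G=3, carry-in 1, and digits 1,3,4,5,9 already taken and all letters distinct, T+C≡G (mod 10) forces T=7, so T=7.
Step 7. [col 3: E + G ≡ N (mod 10)] from column 3 (G=3, N=4, carry-in 1, digits 1,3,4,5,7,9 already taken and all letters distinct): E must equal 0 ⇒ E=0.
Step 8. [col 4: B + I ≡ G (mod 10)] column 4 reads B+I+carry(0)=G with I=1, G=3; with digits 0,1,3,4,5,7,9 already taken and all letters distinct, the only value for B is 2, so B=2.
Step 9. [col 5: S + C ≡ G (mod 10)] in column 5 we have S+C≡G with carry-in 0; given C=5, G=3 and digits 0,1,2,3,4,5,7,9 already taken and all letters distinct, that pins S to 8, so S=8.

Answer: B=2, C=5, E=0, G=3, I=1, N=4, R=9, S=8, T=7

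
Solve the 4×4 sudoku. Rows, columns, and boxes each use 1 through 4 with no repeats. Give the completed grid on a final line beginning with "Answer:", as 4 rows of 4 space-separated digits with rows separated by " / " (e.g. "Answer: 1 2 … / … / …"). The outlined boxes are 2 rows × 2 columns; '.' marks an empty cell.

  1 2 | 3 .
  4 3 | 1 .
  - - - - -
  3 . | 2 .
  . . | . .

Step 1. [r4c3∈{4}] nothing but 4 survives at r4c3, so r4c3=4.
Step 2. [r3c4∈{1}] r3c4's peers cover all but 1, so r3c4=1.
Step 3. [r4c2∈{1}] r4c2 is down to just 1. So r4c2=1.
Step 4. [r2c4∈{2}] only 2 remains possible at r2c4, so r2c4=2.
Step 5. [r4c1∈{2}] r4c1 has the single candidate 2. So r4c1=2.
Step 6. [r4c4∈{3}] r4c4's peers cover all but 3 ⇒ r4c4=3.
Step 7. [r1c4∈{4}] r1c4's peers cover all but 4. So r1c4=4.
Step 8. [r3c2∈{4}] r3c2 has the single candidate 4, so r3c2=4.

Answer: 1 2 3 4 / 4 3 1 2 / 3 4 2 1 / 2 1 4 3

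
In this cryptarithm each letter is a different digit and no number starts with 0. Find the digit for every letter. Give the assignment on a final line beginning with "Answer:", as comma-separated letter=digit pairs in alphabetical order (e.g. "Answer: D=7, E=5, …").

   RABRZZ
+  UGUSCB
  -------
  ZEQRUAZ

Step 1. [col 1: Z + B ≡ Z (mod 10)] column 1: given nothing yet, carry-in 0, and all letters distinct, none taken yet, Z+B≡Z (mod 10) forces B=0. So B=0.
Step 2. [col 1: Z + B ≡ Z (mod 10)] column 1 (Z + B ≡ Z (mod 10), carry-in 0) doesn't pin Z yet; pick Z=1 and continue. So Z=1.
Step 3. [col 2: Z + C ≡ A (mod 10)] several values work for C in column 2 (Z + C ≡ A (mod 10), carry-in 0); try C=3, so C=3.
Step 4. [col 2: Z + C ≡ A (mod 10)] in column 2 we have Z+C≡A with carry-in 0; given Z=1, C=3 and digits 0,1,3 already taken and all letters distinct, that pins A to 4 ⇒ A=4.
Step 5. [col 3: R + S ≡ U (mod 10)] several values work for U in column 3 (R + S ≡ U (mod 10), carry-in 0); try U=7. So U=7.
Step 6. [col 3: R + S ≡ U (mod 10)] column 3 (R + S ≡ U (mod 10), carry-in 0) doesn't pin S yet; pick S=9 and continue ⇒ S=9.
Step 7. [col 3: R + S ≡ U (mod 10)] column 3 reads R+S+carry(0)=U with S=9, U=7; with digits 0,1,3,4,7,9 already taken and all letters distinct, the only value for R is 8, so R=8.
Step 8. [col 5: A + G ≡ Q (mod 10)] column 5: given A=4, carry-in 0, and digits 0,1,3,4,7,8,9 already taken and all letters distinct, A+G≡Q (mod 10) forces G=2, so G=2.
Step 9. [col 5: A + G ≡ Q (mod 10)] column 5 reads A+G+carry(0)=Q with A=4, G=2; with digits 0,1,2,3,4,7,8,9 already taken and all letters distinct, the only value for Q is 6, so Q=6.
Step 10. [col 6: R + U ≡ E (mod 10)] in column 6 we have R+U≡E with carry-in 0; given R=8, U=7 and digits 0,1,2,3,4,6,7,8,9 already taken and all letters distinct, that pins E to 5 ⇒ E=5.

Answer: A=4, B=0, C=3, E=5, G=2, Q=6, R=8, S=9, U=7, Z=1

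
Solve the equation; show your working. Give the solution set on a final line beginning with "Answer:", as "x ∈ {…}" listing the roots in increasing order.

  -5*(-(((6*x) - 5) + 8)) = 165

Step 1. [-5*(-(((6*x) - 5) + 8)) = 165] LHS = -5·(…); ÷-5 both sides, so div: -(((6*x) - 5) + 8) = -33.
Step 2. [-(((6*x) - 5) + 8) = -33] flip signs both sides. So neg: ((6*x) - 5) + 8 = 33.
Step 3. [((6*x) - 5) + 8 = 33] the outer +8 inverts by subtracting 8 ⇒ sub: (6*x) - 5 = 25.
Step 4. [(6*x) - 5 = 25] the outer -5 inverts by adding 5, so sub: 6*x = 30.
Step 5. [6*x = 30] 6·(inner) — divide through by 6 ⇒ div: x = 5.

Answer: x ∈ {5}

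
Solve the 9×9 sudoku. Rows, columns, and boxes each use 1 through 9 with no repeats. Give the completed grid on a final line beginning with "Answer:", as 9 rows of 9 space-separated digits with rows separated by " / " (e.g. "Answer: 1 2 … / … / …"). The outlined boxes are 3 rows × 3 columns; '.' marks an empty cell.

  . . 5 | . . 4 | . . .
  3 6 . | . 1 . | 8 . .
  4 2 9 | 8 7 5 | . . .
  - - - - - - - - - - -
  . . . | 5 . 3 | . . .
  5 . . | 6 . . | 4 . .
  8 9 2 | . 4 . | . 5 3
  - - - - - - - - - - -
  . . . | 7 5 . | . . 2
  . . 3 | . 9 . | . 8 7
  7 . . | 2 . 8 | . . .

Step 1. [r6c7∈{1,6,7}] in row 6, 6 fits only at r6c7, so r6c7=6.
Step 2. [r1c1∈{1}] only 1 remains possible at r1c1. So r1c1=1.
Step 3. [r5c6∈{1,2,7,9}] 9 has one home in box 5: r5c6 ⇒ r5c6=9.
Step 4. [r1c5∈{2,3,6}] box 2 places 6 nowhere but r1c5. So r1c5=6.
Step 5. [r1c9∈{9}] r1c9 has the single candidate 9. So r1c9=9.
Step 6. [r2c3∈{7}] only 7 remains possible at r2c3 ⇒ r2c3=7.
Step 7. [r5c3∈{1}] r5c3's peers cover all but 1. So r5c3=1.
Step 8. [r7c3∈{4,6,8}] 8 has one home in col 3: r7c3, so r7c3=8.
Step 9. [r7c1∈{6,9}] across col 1, 9 lands solely at r7c1, so r7c1=9.
Step 10. [r9c5∈{3}] r9c5's peers cover all but 3. So r9c5=3.
Step 11. [r5c9∈{8}] r5c9 has the single candidate 8. So r5c9=8.
Step 12. [r4c9∈{1}] only 1 remains possible at r4c9. So r4c9=1.
Step 13. [r4c1∈{6}] nothing but 6 survives at r4c1. So r4c1=6.
Step 14. [r9c3∈{4,6}] 6 has one home in col 3: r9c3 ⇒ r9c3=6.
Step 15. [r7c8∈{1,3,4,6}] r7c8 is the only open cell in box 9 admitting 6, so r7c8=6.
Step 16. [r7c6∈{1}] r7c6 is down to just 1 ⇒ r7c6=1.
Step 17. [r7c2∈{4}] r7c2 is down to just 4, so r7c2=4.
Step 18. [r4c2∈{7}] only 7 remains possible at r4c2 ⇒ r4c2=7.
Step 19. [r1c7∈{2,3,7}] 7 has one home in col 7: r1c7 ⇒ r1c7=7.
Step 20. [r1c8∈{2,3}] 2 has one home in row 1: r1c8, so r1c8=2.
Step 21. [r4c8∈{9}] r4c8 has the single candidate 9 ⇒ r4c8=9.
Step 22. [r3c8∈{1,3}] col 8 places 3 nowhere but r3c8 ⇒ r3c8=3.
Step 23. [r9c8∈{1,4}] across col 8, 1 lands solely at r9c8, so r9c8=1.
Step 24. [r8c7∈{5}] only 5 remains possible at r8c7, so r8c7=5.
Step 25. [r2c8∈{4}] r2c8 is down to just 4, so r2c8=4.
Step 26. [r4c5∈{2,8}] r4c5 is the only open cell in row 4 admitting 8, so r4c5=8.
Step 27. [r6c4∈{1}] nothing but 1 survives at r6c4 ⇒ r6c4=1.
Step 28. [r8c4∈{4}] only 4 remains possible at r8c4, so r8c4=4.
Step 29. [r8c1∈{2}] nothing but 2 survives at r8c1. So r8c1=2.
Step 30. [r4c7∈{2}] r4c7 is down to just 2, so r4c7=2.
Step 31. [r8c6∈{6}] nothing but 6 survives at r8c6, so r8c6=6.
Step 32. [r3c9∈{6}] r3c9 is down to just 6, so r3c9=6.
Step 33. [r9c2∈{5}] r9c2 is down to just 5 ⇒ r9c2=5.
Step 34. [r3c7∈{1}] r3c7's peers cover all but 1, so r3c7=1.
Step 35. [r4c3∈{4}] only 4 remains possible at r4c3 ⇒ r4c3=4.
Step 36. [r1c2∈{8}] r1c2 has the single candidate 8 ⇒ r1c2=8.
Step 37. [r6c6∈{7}] r6c6's peers cover all but 7, so r6c6=7.
Step 38. [r2c9∈{5}] r2c9's peers cover all but 5 ⇒ r2c9=5.
Step 39. [r9c9∈{4}] r9c9 is down to just 4, so r9c9=4.
Step 40. [r1c4∈{3}] r1c4's peers cover all but 3 ⇒ r1c4=3.
Step 41. [r5c5∈{2}] r5c5 has the single candidate 2. So r5c5=2.
Step 42. [r2c6∈{2}] r2c6's peers cover all but 2 ⇒ r2c6=2.
Step 43. [r9c7∈{9}] r9c7 has the single candidate 9 ⇒ r9c7=9.
Step 44. [r7c7∈{3}] r7c7 has the single candidate 3, so r7c7=3.
Step 45. [r5c2∈{3}] r5c2 has the single candidate 3, so r5c2=3.
Step 46. [r2c4∈{9}] r2c4's peers cover all but 9 ⇒ r2c4=9.
Step 47. [r5c8∈{7}] r5c8 is down to just 7. So r5c8=7.
Step 48. [r8c2∈{1}] r8c2 has the single candidate 1. So r8c2=1.

Answer: 1 8 5 3 6 4 7 2 9 / 3 6 7 9 1 2 8 4 5 / 4 2 9 8 7 5 1 3 6 / 6 7 4 5 8 3 2 9 1 / 5 3 1 6 2 9 4 7 8 / 8 9 2 1 4 7 6 5 3 / 9 4 8 7 5 1 3 6 2 / 2 1 3 4 9 6 5 8 7 / 7 5 6 2 3 8 9 1 4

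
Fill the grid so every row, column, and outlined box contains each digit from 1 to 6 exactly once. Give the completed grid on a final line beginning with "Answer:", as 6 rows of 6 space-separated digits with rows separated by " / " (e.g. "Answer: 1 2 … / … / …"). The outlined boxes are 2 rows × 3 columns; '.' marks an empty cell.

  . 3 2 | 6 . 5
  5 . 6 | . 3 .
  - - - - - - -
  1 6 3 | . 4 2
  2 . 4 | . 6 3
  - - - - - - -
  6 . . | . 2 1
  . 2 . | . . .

Step 1. [r5c3∈{5}] r5c3 has the single candidate 5, so r5c3=5.
Step 2. [r5c2∈{4}] r5c2 has the single candidate 4, so r5c2=4.
Step 3. [r3c4∈{5}] nothing but 5 survives at r3c4, so r3c4=5.
Step 4. [r2c6∈{4}] r2c6 has the single candidate 4, so r2c6=4.
Step 5. [r4c4∈{1}] r4c4 is down to just 1 ⇒ r4c4=1.
Step 6. [r5c4∈{3}] only 3 remains possible at r5c4. So r5c4=3.
Step 7. [r6c5∈{5}] r6c5 has the single candidate 5, so r6c5=5.
Step 8. [r1c1∈{4}] nothing but 4 survives at r1c1 ⇒ r1c1=4.
Step 9. [r6c6∈{6}] r6c6's peers cover all but 6, so r6c6=6.
Step 10. [r6c4∈{4}] r6c4's peers cover all but 4, so r6c4=4.
Step 11. [r2c2∈{1}] only 1 remains possible at r2c2 ⇒ r2c2=1.
Step 12. [r6c1∈{3}] nothing but 3 survives at r6c1, so r6c1=3.
Step 13. [r2c4∈{2}] nothing but 2 survives at r2c4, so r2c4=2.
Step 14. [r1c5∈{1}] nothing but 1 survives at r1c5. So r1c5=1.
Step 15. [r4c2∈{5}] only 5 remains possible at r4c2 ⇒ r4c2=5.
Step 16. [r6c3∈{1}] only 1 remains possible at r6c3. So r6c3=1.

Answer: 4 3 2 6 1 5 / 5 1 6 2 3 4 / 1 6 3 5 4 2 / 2 5 4 1 6 3 / 6 4 5 3 2 1 / 3 2 1 4 5 6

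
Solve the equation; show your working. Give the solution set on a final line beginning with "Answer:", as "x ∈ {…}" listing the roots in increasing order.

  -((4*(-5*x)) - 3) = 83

Step 1. [-((4*(-5*x)) - 3) = 83] flip signs both sides, so neg: (4*(-5*x)) - 3 = -83.
Step 2. [(4*(-5*x)) - 3 = -83] the outer -3 inverts by adding 3. So sub: 4*(-5*x) = -80.
Step 3. [4*(-5*x) = -80] LHS = 4·(…); ÷4 both sides ⇒ div: -5*x = -20.
Step 4. [-5*x = -20] LHS = -5·(…); ÷-5 both sides, so div: x = 4.

Answer: x ∈ {4}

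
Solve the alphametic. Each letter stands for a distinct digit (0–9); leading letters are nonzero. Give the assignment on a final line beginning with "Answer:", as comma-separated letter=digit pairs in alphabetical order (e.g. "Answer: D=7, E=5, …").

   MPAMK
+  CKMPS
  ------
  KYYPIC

Step 1. [col 1: K + S ≡ C (mod 10)] several values work for C in column 1 (K + S ≡ C (mod 10), carry-in 0); try C=6. So C=6.
Step 2. [col 1: K + S ≡ C (mod 10)] no forcing yet in column 1 (carry-in 0); S=5 is free and consistent — try it ⇒ S=5.
Step 3. [col 1: K + S ≡ C (mod 10)] column 1: given S=5, C=6, carry-in 0, and digits 5,6 already taken and all letters distinct, K+S≡C (mod 10) forces K=1. So K=1.
Step 4. [col 2: M + P ≡ I (mod 10)] column 2 (M + P ≡ I (mod 10), carry-in 0) doesn't pin M yet; pick M=8 and continue, so M=8.
Step 5. [col 2: M + P ≡ I (mod 10)] several values work for P in column 2 (M + P ≡ I (mod 10), carry-in 0); try P=2, so P=2.
Step 6. [col 2: M + P ≡ I (mod 10)] column 2 reads M+P+carry(0)=I with M=8, P=2; with digits 1,2,5,6,8 already taken and all letters distinct, the only value for I is 0 ⇒ I=0.
Step 7. [col 3: A + M ≡ P (mod 10)] column 3: given M=8, P=2, carry-in 1, and digits 0,1,2,5,6,8 already taken and all letters distinct, A+M≡P (mod 10) forces A=3 ⇒ A=3.
Step 8. [col 4: P + K ≡ Y (mod 10)] column 4 reads P+K+carry(1)=Y with P=2, K=1; with digits 0,1,2,3,5,6,8 already taken and all letters distinct, the only value for Y is 4 ⇒ Y=4.

Answer: A=3, C=6, I=0, K=1, M=8, P=2, S=5, Y=4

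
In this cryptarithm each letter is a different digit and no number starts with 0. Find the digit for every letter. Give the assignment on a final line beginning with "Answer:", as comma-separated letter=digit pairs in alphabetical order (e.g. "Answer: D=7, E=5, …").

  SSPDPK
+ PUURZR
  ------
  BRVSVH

Step 1. [col 1: K + R ≡ H (mod 10)] no forcing yet in column 1 (carry-in 0); H=9 is free and consistent — try it ⇒ H=9.
Step 2. [col 1: K + R ≡ H (mod 10)] no forcing yet in column 1 (carry-in 0); K=5 is free and consistent — try it ⇒ K=5.
Step 3. [col 1: K + R ≡ H (mod 10)] column 1: given K=5, H=9, carry-in 0, and digits 5,9 already taken and all letters distinct, K+R≡H (mod 10) forces R=4. So R=4.
Step 4. [col 2: P + Z ≡ V (mod 10)] no forcing yet in column 2 (carry-in 0); P=7 is free and consistent — try it, so P=7.
Step 5. [col 2: P + Z ≡ V (mod 10)] several values work for Z in column 2 (P + Z ≡ V (mod 10), carry-in 0); try Z=3, so Z=3.
Step 6. [col 2: P + Z ≡ V (mod 10)] from column 2 (P=7, Z=3, carry-in 0, digits 3,4,5,7,9 already taken and all letters distinct): V must equal 0, so V=0.
Step 7. [col 3: D + R ≡ S (mod 10)] column 3 (D + R ≡ S (mod 10), carry-in 1) doesn't pin D yet; pick D=6 and continue ⇒ D=6.
Step 8. [col 3: D + R ≡ S (mod 10)] from column 3 (D=6, R=4, carry-in 1, digits 0,3,4,5,6,7,9 already taken and all letters distinct): S must equal 1 ⇒ S=1.
Step 9. [col 4: P + U ≡ V (mod 10)] column 4: given P=7, V=0, carry-in 1, and digits 0,1,3,4,5,6,7,9 already taken and all letters distinct, P+U≡V (mod 10) forces U=2. So U=2.
Step 10. [col 6: S + P ≡ B (mod 10)] column 6 reads S+P+carry(0)=B with S=1, P=7; with digits 0,1,2,3,4,5,6,7,9 already taken and all letters distinct, the only value for B is 8 ⇒ B=8.

Answer: B=8, D=6, H=9, K=5, P=7, R=4, S=1, U=2, V=0, Z=3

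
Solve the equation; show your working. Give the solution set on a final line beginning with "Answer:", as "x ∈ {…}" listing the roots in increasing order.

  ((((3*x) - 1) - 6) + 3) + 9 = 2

Step 1. [((((3*x) - 1) - 6) + 3) + 9 = 2] peel the +9: subtract 9 from each side, so sub: (((3*x) - 1) - 6) + 3 = -7.
Step 2. [(((3*x) - 1) - 6) + 3 = -7] peel the +3: subtract 3 from each side. So sub: ((3*x) - 1) - 6 = -10.
Step 3. [((3*x) - 1) - 6 = -10] add 6: x sits inside (… - 6) ⇒ sub: (3*x) - 1 = -4.
Step 4. [(3*x) - 1 = -4] -1 is outermost — add 1 both sides. So sub: 3*x = -3.
Step 5. [3*x = -3] 3·(inner) — divide through by 3, so div: x = -1.

Answer: x ∈ {-1}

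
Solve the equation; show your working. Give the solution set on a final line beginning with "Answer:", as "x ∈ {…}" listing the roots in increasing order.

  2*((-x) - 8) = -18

Step 1. [2*((-x) - 8) = -18] leading coefficient 2: divide by 2, so div: (-x) - 8 = -9.
Step 2. [(-x) - 8 = -9] 8 comes off first (add 8) ⇒ sub: -x = -1.
Step 3. [-x = -1] flip signs both sides ⇒ neg: x = 1.

Answer: x ∈ {1}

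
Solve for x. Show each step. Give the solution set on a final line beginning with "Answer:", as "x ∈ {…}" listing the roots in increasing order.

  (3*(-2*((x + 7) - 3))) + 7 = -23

Step 1. [(3*(-2*((x + 7) - 3))) + 7 = -23] peel the +7: subtract 7 from each side ⇒ sub: 3*(-2*((x + 7) - 3)) = -30.
Step 2. [3*(-2*((x + 7) - 3)) = -30] LHS = 3·(…); ÷3 both sides, so div: -2*((x + 7) - 3) = -10.
Step 3. [-2*((x + 7) - 3) = -10] LHS = -2·(…); ÷-2 both sides. So div: (x + 7) - 3 = 5.
Step 4. [(x + 7) - 3 = 5] add 3: x sits inside (… - 3), so sub: x + 7 = 8.
Step 5. [x + 7 = 8] +7 is outermost — subtract 7 both sides ⇒ sub: x = 1.

Answer: x ∈ {1}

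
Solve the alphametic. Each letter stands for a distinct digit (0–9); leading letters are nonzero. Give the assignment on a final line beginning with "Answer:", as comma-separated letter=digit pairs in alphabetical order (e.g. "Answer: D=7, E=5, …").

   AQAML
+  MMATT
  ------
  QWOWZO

Step 1. [col 1: L + T ≡ O (mod 10)] T=5 is one option consistent with column 1 (L + T ≡ O (mod 10), carry-in 0) — take it. So T=5.
Step 2. [Q] the sum has 6 digits but both addends have 5; that extra leading digit Q is the final carry, namely 1. So Q=1.
Step 3. [col 1: L + T ≡ O (mod 10)] column 1 (L + T ≡ O (mod 10), carry-in 0) doesn't pin L yet; pick L=4 and continue. So L=4.
Step 4. [col 1: L + T ≡ O (mod 10)] column 1 reads L+T+carry(0)=O with L=4, T=5; with digits 1,4,5 already taken and all letters distinct, the only value for O is 9, so O=9.
Step 5. [col 2: M + T ≡ Z (mod 10)] several values work for Z in column 2 (M + T ≡ Z (mod 10), carry-in 0); try Z=2 ⇒ Z=2.
Step 6. [col 2: M + T ≡ Z (mod 10)] in column 2 we have M+T≡Z with carry-in 0; given T=5, Z=2 and digits 1,2,4,5,9 already taken and all letters distinct, that pins M to 7, so M=7.
Step 7. [col 3: A + A ≡ W (mod 10)] column 3 reads A+A+carry(1)=W with nothing yet; with digits 1,2,4,5,7,9 already taken and all letters distinct, the only value for A is 6, so A=6.
Step 8. [col 3: A + A ≡ W (mod 10)] column 3 reads A+A+carry(1)=W with A=6; with digits 1,2,4,5,6,7,9 already taken and all letters distinct, the only value for W is 3. So W=3.

Answer: A=6, L=4, M=7, O=9, Q=1, T=5, W=3, Z=2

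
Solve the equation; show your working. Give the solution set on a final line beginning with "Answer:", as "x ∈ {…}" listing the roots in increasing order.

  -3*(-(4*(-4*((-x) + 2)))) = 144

Step 1. [-3*(-(4*(-4*((-x) + 2)))) = 144] leading coefficient -3: divide by -3 ⇒ div: -(4*(-4*((-x) + 2))) = -48.
Step 2. [-(4*(-4*((-x) + 2))) = -48] flip signs both sides, so neg: 4*(-4*((-x) + 2)) = 48.
Step 3. [4*(-4*((-x) + 2)) = 48] divide by the outer 4, so div: -4*((-x) + 2) = 12.
Step 4. [-4*((-x) + 2) = 12] -4·(inner) — divide through by -4, so div: (-x) + 2 = -3.
Step 5. [(-x) + 2 = -3] peel the +2: subtract 2 from each side ⇒ sub: -x = -5.
Step 6. [-x = -5] LHS negated; negate both sides. So neg: x = 5.

Answer: x ∈ {5}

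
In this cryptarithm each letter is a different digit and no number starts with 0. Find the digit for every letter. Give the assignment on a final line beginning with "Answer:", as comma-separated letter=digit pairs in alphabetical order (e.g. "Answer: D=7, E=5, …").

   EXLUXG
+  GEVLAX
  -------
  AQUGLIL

Step 1. [col 1: G + X ≡ L (mod 10)] column 1 (G + X ≡ L (mod 10), carry-in 0) doesn't pin G yet; pick G=5 and continue. So G=5.
Step 2. [col 1: G + X ≡ L (mod 10)] several values work for X in column 1 (G + X ≡ L (mod 10), carry-in 0); try X=3, so X=3.
Step 3. [A] adding two 6-digit numbers gives at most 6+1 digits, and here it does — A is that final carry and must be 1 ⇒ A=1.
Step 4. [col 1: G + X ≡ L (mod 10)] column 1: given G=5, X=3, carry-in 0, and digits 1,3,5 already taken and all letters distinct, G+X≡L (mod 10) forces L=8 ⇒ L=8.
Step 5. [col 2: X + A ≡ I (mod 10)] in column 2 we have X+A≡I with carry-in 0; given X=3, A=1 and digits 1,3,5,8 already taken and all letters distinct, that pins I to 4. So I=4.
Step 6. [col 3: U + L ≡ L (mod 10)] column 3 reads U+L+carry(0)=L with L=8; with digits 1,3,4,5,8 already taken and all letters distinct, the only value for U is 0. So U=0.
Step 7. [col 4: L + V ≡ G (mod 10)] from column 4 (L=8, G=5, carry-in 0, digits 0,1,3,4,5,8 already taken and all letters distinct): V must equal 7 ⇒ V=7.
Step 8. [col 5: X + E ≡ U (mod 10)] from column 5 (X=3, U=0, carry-in 1, digits 0,1,3,4,5,7,8 already taken and all letters distinct): E must equal 6. So E=6.
Step 9. [col 6: E + G ≡ Q (mod 10)] in column 6 we have E+G≡Q with carry-in 1; given E=6, G=5 and digits 0,1,3,4,5,6,7,8 already taken and all letters distinct, that pins Q to 2 ⇒ Q=2.

Answer: A=1, E=6, G=5, I=4, L=8, Q=2, U=0, V=7, X=3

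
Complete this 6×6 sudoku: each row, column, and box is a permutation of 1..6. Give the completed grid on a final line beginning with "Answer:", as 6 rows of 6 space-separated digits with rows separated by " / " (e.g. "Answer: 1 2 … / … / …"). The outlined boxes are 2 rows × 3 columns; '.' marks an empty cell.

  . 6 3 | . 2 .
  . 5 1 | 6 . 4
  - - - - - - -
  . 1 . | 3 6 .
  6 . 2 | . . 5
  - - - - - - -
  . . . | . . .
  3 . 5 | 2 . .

Step 1. [r6c2∈{4}] only 4 remains possible at r6c2. So r6c2=4.
Step 2. [r6c5∈{1}] only 1 remains possible at r6c5. So r6c5=1.
Step 3. [r5c5∈{3,4,5}] r5c5 is the only open cell in col 5 admitting 5 ⇒ r5c5=5.
Step 4. [r4c4∈{1,4}] across row 4, 1 lands solely at r4c4, so r4c4=1.
Step 5. [r5c3∈{6}] nothing but 6 survives at r5c3 ⇒ r5c3=6.
Step 6. [r2c1∈{2}] r2c1's peers cover all but 2. So r2c1=2.
Step 7. [r3c3∈{4}] r3c3 is down to just 4 ⇒ r3c3=4.
Step 8. [r3c1∈{5}] nothing but 5 survives at r3c1, so r3c1=5.
Step 9. [r4c5∈{4}] nothing but 4 survives at r4c5. So r4c5=4.
Step 10. [r6c6∈{6}] only 6 remains possible at r6c6. So r6c6=6.
Step 11. [r5c4∈{4}] only 4 remains possible at r5c4 ⇒ r5c4=4.
Step 12. [r5c2∈{2}] r5c2 is down to just 2 ⇒ r5c2=2.
Step 13. [r5c1∈{1}] r5c1 is down to just 1 ⇒ r5c1=1.
Step 14. [r3c6∈{2}] r3c6 has the single candidate 2, so r3c6=2.
Step 15. [r1c1∈{4}] r1c1 is down to just 4. So r1c1=4.
Step 16. [r2c5∈{3}] r2c5's peers cover all but 3 ⇒ r2c5=3.
Step 17. [r5c6∈{3}] r5c6's peers cover all but 3. So r5c6=3.
Step 18. [r1c4∈{5}] only 5 remains possible at r1c4. So r1c4=5.
Step 19. [r1c6∈{1}] only 1 remains possible at r1c6, so r1c6=1.
Step 20. [r4c2∈{3}] r4c2 is down to just 3, so r4c2=3.

Answer: 4 6 3 5 2 1 / 2 5 1 6 3 4 / 5 1 4 3 6 2 / 6 3 2 1 4 5 / 1 2 6 4 5 3 / 3 4 5 2 1 6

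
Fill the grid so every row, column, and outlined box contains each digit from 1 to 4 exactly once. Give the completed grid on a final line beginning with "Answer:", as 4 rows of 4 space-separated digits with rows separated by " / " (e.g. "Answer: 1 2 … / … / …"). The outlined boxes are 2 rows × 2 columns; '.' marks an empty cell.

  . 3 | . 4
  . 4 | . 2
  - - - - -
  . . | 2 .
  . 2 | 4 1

Step 1. [r2c1∈{1}] r2c1 is down to just 1. So r2c1=1.
Step 2. [r4c1∈{3}] nothing but 3 survives at r4c1 ⇒ r4c1=3.
Step 3. [r3c1∈{4}] only 4 remains possible at r3c1. So r3c1=4.
Step 4. [r1c1∈{2}] r1c1 has the single candidate 2, so r1c1=2.
Step 5. [r3c4∈{3}] r3c4 has the single candidate 3, so r3c4=3.
Step 6. [r1c3∈{1}] r1c3 is down to just 1, so r1c3=1.
Step 7. [r3c2∈{1}] r3c2 is down to just 1 ⇒ r3c2=1.
Step 8. [r2c3∈{3}] r2c3 is down to just 3. So r2c3=3.

Answer: 2 3 1 4 / 1 4 3 2 / 4 1 2 3 / 3 2 4 1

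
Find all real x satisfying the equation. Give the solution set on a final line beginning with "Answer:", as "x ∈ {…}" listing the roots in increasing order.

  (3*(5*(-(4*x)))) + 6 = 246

Step 1. [(3*(5*(-(4*x)))) + 6 = 246] peel the +6: subtract 6 from each side. So sub: 3*(5*(-(4*x))) = 240.
Step 2. [3*(5*(-(4*x))) = 240] divide by the outer 3, so div: 5*(-(4*x)) = 80.
Step 3. [5*(-(4*x)) = 80] 5·(inner) — divide through by 5, so div: -(4*x) = 16.
Step 4. [-(4*x) = 16] leading − — multiply by −1 ⇒ neg: 4*x = -16.
Step 5. [4*x = -16] divide by the outer 4 ⇒ div: x = -4.

Answer: x ∈ {-4}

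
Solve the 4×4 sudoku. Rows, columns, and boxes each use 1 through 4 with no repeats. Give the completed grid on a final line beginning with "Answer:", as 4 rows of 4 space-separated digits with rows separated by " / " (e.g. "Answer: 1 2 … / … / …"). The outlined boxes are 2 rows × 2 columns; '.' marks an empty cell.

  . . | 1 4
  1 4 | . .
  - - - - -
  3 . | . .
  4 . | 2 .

Step 1. [r3c2∈{1,2}] 2 has one home in row 3: r3c2. So r3c2=2.
Step 2. [r4c4∈{1,3}] r4c4 is the only open cell in row 4 admitting 3 ⇒ r4c4=3.
Step 3. [r3c3∈{4}] nothing but 4 survives at r3c3. So r3c3=4.
Step 4. [r4c2∈{1}] nothing but 1 survives at r4c2, so r4c2=1.
Step 5. [r3c4∈{1}] r3c4 has the single candidate 1. So r3c4=1.
Step 6. [r2c3∈{3}] nothing but 3 survives at r2c3, so r2c3=3.
Step 7. [r1c2∈{3}] r1c2's peers cover all but 3 ⇒ r1c2=3.
Step 8. [r2c4∈{2}] r2c4 is down to just 2, so r2c4=2.
Step 9. [r1c1∈{2}] only 2 remains possible at r1c1, so r1c1=2.

Answer: 2 3 1 4 / 1 4 3 2 / 3 2 4 1 / 4 1 2 3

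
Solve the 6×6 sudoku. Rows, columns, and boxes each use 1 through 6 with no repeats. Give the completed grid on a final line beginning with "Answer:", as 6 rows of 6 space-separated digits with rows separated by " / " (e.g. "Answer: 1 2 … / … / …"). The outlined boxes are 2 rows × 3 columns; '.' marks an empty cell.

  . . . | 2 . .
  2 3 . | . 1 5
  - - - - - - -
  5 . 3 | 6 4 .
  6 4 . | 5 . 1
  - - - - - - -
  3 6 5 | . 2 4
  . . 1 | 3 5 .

Step 1. [r1c5∈{3,6}] 6 has one home in col 5: r1c5, so r1c5=6.
Step 2. [r1c3∈{4}] r1c3's peers cover all but 4, so r1c3=4.
Step 3. [r3c2∈{1,2}] across row 3, 1 lands solely at r3c2, so r3c2=1.
Step 4. [r2c3∈{6}] nothing but 6 survives at r2c3. So r2c3=6.
Step 5. [r4c3∈{2}] r4c3's peers cover all but 2 ⇒ r4c3=2.
Step 6. [r6c6∈{6}] r6c6's peers cover all but 6, so r6c6=6.
Step 7. [r6c2∈{2}] only 2 remains possible at r6c2, so r6c2=2.
Step 8. [r1c2∈{5}] only 5 remains possible at r1c2. So r1c2=5.
Step 9. [r1c1∈{1}] nothing but 1 survives at r1c1. So r1c1=1.
Step 10. [r3c6∈{2}] nothing but 2 survives at r3c6. So r3c6=2.
Step 11. [r4c5∈{3}] r4c5 has the single candidate 3, so r4c5=3.
Step 12. [r6c1∈{4}] r6c1's peers cover all but 4. So r6c1=4.
Step 13. [r5c4∈{1}] r5c4 has the single candidate 1, so r5c4=1.
Step 14. [r2c4∈{4}] only 4 remains possible at r2c4, so r2c4=4.
Step 15. [r1c6∈{3}] nothing but 3 survives at r1c6, so r1c6=3.

Answer: 1 5 4 2 6 3 / 2 3 6 4 1 5 / 5 1 3 6 4 2 / 6 4 2 5 3 1 / 3 6 5 1 2 4 / 4 2 1 3 5 6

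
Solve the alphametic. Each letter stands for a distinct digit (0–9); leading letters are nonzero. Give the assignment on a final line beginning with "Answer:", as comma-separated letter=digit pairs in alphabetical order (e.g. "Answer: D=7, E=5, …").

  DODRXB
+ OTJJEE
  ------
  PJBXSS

Step 1. [col 1: B + E ≡ S (mod 10)] no forcing yet in column 1 (carry-in 0); E=5 is free and consistent — try it, so E=5.
Step 2. [col 1: B + E ≡ S (mod 10)] column 1 (B + E ≡ S (mod 10), carry-in 0) doesn't pin S yet; pick S=4 and continue. So S=4.
Step 3. [col 1: B + E ≡ S (mod 10)] in column 1 we have B+E≡S with carry-in 0; given E=5, S=4 and digits 4,5 already taken and all letters distinct, that pins B to 9, so B=9.
Step 4. [col 2: X + E ≡ S (mod 10)] in column 2 we have X+E≡S with carry-in 1; given E=5, S=4 and digits 4,5,9 already taken and all letters distinct, that pins X to 8. So X=8.
Step 5. [col 3: R + J ≡ X (mod 10)] column 3 (R + J ≡ X (mod 10), carry-in 1) doesn't pin J yet; pick J=7 and continue ⇒ J=7.
Step 6. [col 3: R + J ≡ X (mod 10)] in column 3 we have R+J≡X with carry-in 1; given J=7, X=8 and digits 4,5,7,8,9 already taken and all letters distinct, that pins R to 0 ⇒ R=0.
Step 7. [col 4: D + J ≡ B (mod 10)] from column 4 (J=7, B=9, carry-in 0, digits 0,4,5,7,8,9 already taken and all letters distinct): D must equal 2 ⇒ D=2.
Step 8. [col 5: O + T ≡ J (mod 10)] no forcing yet in column 5 (carry-in 0); T=6 is free and consistent — try it ⇒ T=6.
Step 9. [col 5: O + T ≡ J (mod 10)] from column 5 (T=6, J=7, carry-in 0, digits 0,2,4,5,6,7,8,9 already taken and all letters distinct): O must equal 1. So O=1.
Step 10. [col 6: D + O ≡ P (mod 10)] from column 6 (D=2, O=1, carry-in 0, digits 0,1,2,4,5,6,7,8,9 already taken and all letters distinct): P must equal 3 ⇒ P=3.

Answer: B=9, D=2, E=5, J=7, O=1, P=3, R=0, S=4, T=6, X=8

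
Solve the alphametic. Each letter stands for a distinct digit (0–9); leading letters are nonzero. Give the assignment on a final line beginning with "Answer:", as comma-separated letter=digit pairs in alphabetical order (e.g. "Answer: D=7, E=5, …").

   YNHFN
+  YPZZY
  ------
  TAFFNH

Step 1. [col 1: N + Y ≡ H (mod 10)] Y=5 is one option consistent with column 1 (N + Y ≡ H (mod 10), carry-in 0) — take it. So Y=5.
Step 2. [col 1: N + Y ≡ H (mod 10)] no forcing yet in column 1 (carry-in 0); H=8 is free and consistent — try it. So H=8.
Step 3. [col 1: N + Y ≡ H (mod 10)] in column 1 we have N+Y≡H with carry-in 0; given Y=5, H=8 and digits 5,8 already taken and all letters distinct, that pins N to 3 ⇒ N=3.
Step 4. [col 2: F + Z ≡ N (mod 10)] no forcing yet in column 2 (carry-in 0); F=6 is free and consistent — try it. So F=6.
Step 5. [T] T is the leading digit of a 6-digit sum of two 5-digit numbers; the final carry is exactly 1. So T=1.
Step 6. [col 2: F + Z ≡ N (mod 10)] column 2 reads F+Z+carry(0)=N with F=6, N=3; with digits 1,3,5,6,8 already taken and all letters distinct, the only value for Z is 7. So Z=7.
Step 7. [col 4: N + P ≡ F (mod 10)] from column 4 (N=3, F=6, carry-in 1, digits 1,3,5,6,7,8 already taken and all letters distinct): P must equal 2. So P=2.
Step 8. [col 5: Y + Y ≡ A (mod 10)] in column 5 we have Y+Y≡A with carry-in 0; given Y=5 and digits 1,2,3,5,6,7,8 already taken and all letters distinct, that pins A to 0. So A=0.

Answer: A=0, F=6, H=8, N=3, P=2, T=1, Y=5, Z=7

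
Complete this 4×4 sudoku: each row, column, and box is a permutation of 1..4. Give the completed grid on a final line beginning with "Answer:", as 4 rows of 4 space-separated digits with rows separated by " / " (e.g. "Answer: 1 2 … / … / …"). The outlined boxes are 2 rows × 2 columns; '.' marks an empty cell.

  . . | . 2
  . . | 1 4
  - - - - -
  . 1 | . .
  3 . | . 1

Step 1. [r1c3∈{3}] only 3 remains possible at r1c3. So r1c3=3.
Step 2. [r1c2∈{4}] nothing but 4 survives at r1c2 ⇒ r1c2=4.
Step 3. [r4c2∈{2}] only 2 remains possible at r4c2, so r4c2=2.
Step 4. [r3c3∈{2,4}] across row 3, 2 lands solely at r3c3 ⇒ r3c3=2.
Step 5. [r2c2∈{3}] r2c2 has the single candidate 3. So r2c2=3.
Step 6. [r3c4∈{3}] r3c4 is down to just 3, so r3c4=3.
Step 7. [r3c1∈{4}] only 4 remains possible at r3c1. So r3c1=4.
Step 8. [r2c1∈{2}] only 2 remains possible at r2c1 ⇒ r2c1=2.
Step 9. [r4c3∈{4}] only 4 remains possible at r4c3. So r4c3=4.
Step 10. [r1c1∈{1}] r1c1 is down to just 1 ⇒ r1c1=1.

Answer: 1 4 3 2 / 2 3 1 4 / 4 1 2 3 / 3 2 4 1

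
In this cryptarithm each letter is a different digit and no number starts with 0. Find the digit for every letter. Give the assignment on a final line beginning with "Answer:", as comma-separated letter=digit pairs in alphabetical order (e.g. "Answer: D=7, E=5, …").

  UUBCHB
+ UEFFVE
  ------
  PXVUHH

Step 1. [col 1: B + E ≡ H (mod 10)] H=3 is one option consistent with column 1 (B + E ≡ H (mod 10), carry-in 0) — take it, so H=3.
Step 2. [col 1: B + E ≡ H (mod 10)] several values work for E in column 1 (B + E ≡ H (mod 10), carry-in 0); try E=5 ⇒ E=5.
Step 3. [col 1: B + E ≡ H (mod 10)] column 1 reads B+E+carry(0)=H with E=5, H=3; with digits 3,5 already taken and all letters distinct, the only value for B is 8 ⇒ B=8.
Step 4. [col 2: H + V ≡ H (mod 10)] from column 2 (H=3, carry-in 1, digits 3,5,8 already taken and all letters distinct): V must equal 9 ⇒ V=9.
Step 5. [col 3: C + F ≡ U (mod 10)] F=1 is one option consistent with column 3 (C + F ≡ U (mod 10), carry-in 1) — take it ⇒ F=1.
Step 6. [col 3: C + F ≡ U (mod 10)] no forcing yet in column 3 (carry-in 1); C=0 is free and consistent — try it. So C=0.
Step 7. [col 3: C + F ≡ U (mod 10)] from column 3 (C=0, F=1, carry-in 1, digits 0,1,3,5,8,9 already taken and all letters distinct): U must equal 2, so U=2.
Step 8. [col 5: U + E ≡ X (mod 10)] from column 5 (U=2, E=5, carry-in 0, digits 0,1,2,3,5,8,9 already taken and all letters distinct): X must equal 7 ⇒ X=7.
Step 9. [col 6: U + U ≡ P (mod 10)] from column 6 (U=2, carry-in 0, digits 0,1,2,3,5,7,8,9 already taken and all letters distinct): P must equal 4. So P=4.

Answer: B=8, C=0, E=5, F=1, H=3, P=4, U=2, V=9, X=7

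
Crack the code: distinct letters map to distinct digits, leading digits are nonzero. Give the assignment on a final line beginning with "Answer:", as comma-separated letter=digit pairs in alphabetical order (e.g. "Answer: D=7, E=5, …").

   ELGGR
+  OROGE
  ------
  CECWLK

Step 1. [C] C is the leading digit of a 6-digit sum of two 5-digit numbers; the final carry is exactly 1, so C=1.
Step 2. [col 1: R + E ≡ K (mod 10)] column 1 (R + E ≡ K (mod 10), carry-in 0) doesn't pin K yet; pick K=7 and continue, so K=7.
Step 3. [col 1: R + E ≡ K (mod 10)] E=5 is one option consistent with column 1 (R + E ≡ K (mod 10), carry-in 0) — take it. So E=5.
Step 4. [col 1: R + E ≡ K (mod 10)] in column 1 we have R+E≡K with carry-in 0; given E=5, K=7 and digits 1,5,7 already taken and all letters distinct, that pins R to 2. So R=2.
Step 5. [col 2: G + G ≡ L (mod 10)] column 2 (G + G ≡ L (mod 10), carry-in 0) doesn't pin G yet; pick G=4 and continue, so G=4.
Step 6. [col 2: G + G ≡ L (mod 10)] column 2 reads G+G+carry(0)=L with G=4; with digits 1,2,4,5,7 already taken and all letters distinct, the only value for L is 8, so L=8.
Step 7. [col 3: G + O ≡ W (mod 10)] column 3 (G + O ≡ W (mod 10), carry-in 0) doesn't pin O yet; pick O=9 and continue, so O=9.
Step 8. [col 3: G + O ≡ W (mod 10)] in column 3 we have G+O≡W with carry-in 0; given G=4, O=9 and digits 1,2,4,5,7,8,9 already taken and all letters distinct, that pins W to 3, so W=3.

Answer: C=1, E=5, G=4, K=7, L=8, O=9, R=2, W=3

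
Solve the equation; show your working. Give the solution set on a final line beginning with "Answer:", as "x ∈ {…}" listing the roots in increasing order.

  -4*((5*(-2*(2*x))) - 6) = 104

Step 1. [-4*((5*(-2*(2*x))) - 6) = 104] leading coefficient -4: divide by -4 ⇒ div: (5*(-2*(2*x))) - 6 = -26.
Step 2. [(5*(-2*(2*x))) - 6 = -26] peel the -6: add 6 from each side ⇒ sub: 5*(-2*(2*x)) = -20.
Step 3. [5*(-2*(2*x)) = -20] leading coefficient 5: divide by 5, so div: -2*(2*x) = -4.
Step 4. [-2*(2*x) = -4] leading coefficient -2: divide by -2 ⇒ div: 2*x = 2.
Step 5. [2*x = 2] 2·(inner) — divide through by 2. So div: x = 1.

Answer: x ∈ {1}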